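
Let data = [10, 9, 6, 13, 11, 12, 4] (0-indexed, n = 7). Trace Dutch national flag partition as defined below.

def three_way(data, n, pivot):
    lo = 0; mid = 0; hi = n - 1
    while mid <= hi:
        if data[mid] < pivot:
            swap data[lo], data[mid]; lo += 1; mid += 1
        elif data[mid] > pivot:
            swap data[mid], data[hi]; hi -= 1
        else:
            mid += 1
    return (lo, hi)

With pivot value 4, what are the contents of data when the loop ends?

pivot = 4; lo=0, mid=0, hi=6
data[mid]=10>4: swap data[0],data[6]; hi=5 → [4, 9, 6, 13, 11, 12, 10]
data[mid]=4=4: mid=1
data[mid]=9>4: swap data[1],data[5]; hi=4 → [4, 12, 6, 13, 11, 9, 10]
data[mid]=12>4: swap data[1],data[4]; hi=3 → [4, 11, 6, 13, 12, 9, 10]
data[mid]=11>4: swap data[1],data[3]; hi=2 → [4, 13, 6, 11, 12, 9, 10]
data[mid]=13>4: swap data[1],data[2]; hi=1 → [4, 6, 13, 11, 12, 9, 10]
data[mid]=6>4: swap data[1],data[1]; hi=0 → [4, 6, 13, 11, 12, 9, 10]
end: lo=0, hi=0; data = [4, 6, 13, 11, 12, 9, 10]

[4, 6, 13, 11, 12, 9, 10]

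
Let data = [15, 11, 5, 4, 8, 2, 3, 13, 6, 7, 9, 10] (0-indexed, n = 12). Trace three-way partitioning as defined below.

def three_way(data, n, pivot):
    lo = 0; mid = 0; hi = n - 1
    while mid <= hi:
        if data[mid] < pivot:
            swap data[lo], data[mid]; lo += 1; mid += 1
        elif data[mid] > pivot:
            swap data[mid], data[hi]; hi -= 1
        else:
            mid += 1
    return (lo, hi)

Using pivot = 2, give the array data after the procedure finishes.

[2, 5, 4, 8, 11, 3, 13, 6, 7, 9, 10, 15]

pivot = 2; lo=0, mid=0, hi=11
data[mid]=15>2: swap data[0],data[11]; hi=10 → [10, 11, 5, 4, 8, 2, 3, 13, 6, 7, 9, 15]
data[mid]=10>2: swap data[0],data[10]; hi=9 → [9, 11, 5, 4, 8, 2, 3, 13, 6, 7, 10, 15]
data[mid]=9>2: swap data[0],data[9]; hi=8 → [7, 11, 5, 4, 8, 2, 3, 13, 6, 9, 10, 15]
data[mid]=7>2: swap data[0],data[8]; hi=7 → [6, 11, 5, 4, 8, 2, 3, 13, 7, 9, 10, 15]
data[mid]=6>2: swap data[0],data[7]; hi=6 → [13, 11, 5, 4, 8, 2, 3, 6, 7, 9, 10, 15]
data[mid]=13>2: swap data[0],data[6]; hi=5 → [3, 11, 5, 4, 8, 2, 13, 6, 7, 9, 10, 15]
data[mid]=3>2: swap data[0],data[5]; hi=4 → [2, 11, 5, 4, 8, 3, 13, 6, 7, 9, 10, 15]
data[mid]=2=2: mid=1
data[mid]=11>2: swap data[1],data[4]; hi=3 → [2, 8, 5, 4, 11, 3, 13, 6, 7, 9, 10, 15]
data[mid]=8>2: swap data[1],data[3]; hi=2 → [2, 4, 5, 8, 11, 3, 13, 6, 7, 9, 10, 15]
data[mid]=4>2: swap data[1],data[2]; hi=1 → [2, 5, 4, 8, 11, 3, 13, 6, 7, 9, 10, 15]
data[mid]=5>2: swap data[1],data[1]; hi=0 → [2, 5, 4, 8, 11, 3, 13, 6, 7, 9, 10, 15]
end: lo=0, hi=0; data = [2, 5, 4, 8, 11, 3, 13, 6, 7, 9, 10, 15]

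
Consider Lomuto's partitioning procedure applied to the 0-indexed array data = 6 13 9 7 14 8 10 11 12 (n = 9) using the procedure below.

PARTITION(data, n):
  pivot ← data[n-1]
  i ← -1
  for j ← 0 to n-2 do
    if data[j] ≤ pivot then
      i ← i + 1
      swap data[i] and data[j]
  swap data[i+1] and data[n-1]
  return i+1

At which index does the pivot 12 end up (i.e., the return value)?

pivot=12, i=-1
j=0: 6≤12, i=0, swap(0,0) ⇒ 6 13 9 7 14 8 10 11 12
j=1: 13>12, skip
j=2: 9≤12, i=1, swap(1,2) ⇒ 6 9 13 7 14 8 10 11 12
j=3: 7≤12, i=2, swap(2,3) ⇒ 6 9 7 13 14 8 10 11 12
j=4: 14>12, skip
j=5: 8≤12, i=3, swap(3,5) ⇒ 6 9 7 8 14 13 10 11 12
j=6: 10≤12, i=4, swap(4,6) ⇒ 6 9 7 8 10 13 14 11 12
j=7: 11≤12, i=5, swap(5,7) ⇒ 6 9 7 8 10 11 14 13 12
swap(6,8) ⇒ 6 9 7 8 10 11 12 13 14; return 6

6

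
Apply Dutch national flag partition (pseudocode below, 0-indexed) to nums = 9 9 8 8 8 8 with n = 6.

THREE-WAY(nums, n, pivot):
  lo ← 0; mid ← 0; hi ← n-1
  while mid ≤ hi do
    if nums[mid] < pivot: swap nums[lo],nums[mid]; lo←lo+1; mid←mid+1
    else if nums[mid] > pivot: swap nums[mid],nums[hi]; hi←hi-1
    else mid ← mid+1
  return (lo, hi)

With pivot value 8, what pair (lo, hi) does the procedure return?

pivot = 8; lo=0, mid=0, hi=5
nums[mid]=9>8: swap nums[0],nums[5]; hi=4 → 8 9 8 8 8 9
nums[mid]=8=8: mid=1
nums[mid]=9>8: swap nums[1],nums[4]; hi=3 → 8 8 8 8 9 9
nums[mid]=8=8: mid=2
nums[mid]=8=8: mid=3
nums[mid]=8=8: mid=4
end: lo=0, hi=3; nums = 8 8 8 8 9 9

(0, 3)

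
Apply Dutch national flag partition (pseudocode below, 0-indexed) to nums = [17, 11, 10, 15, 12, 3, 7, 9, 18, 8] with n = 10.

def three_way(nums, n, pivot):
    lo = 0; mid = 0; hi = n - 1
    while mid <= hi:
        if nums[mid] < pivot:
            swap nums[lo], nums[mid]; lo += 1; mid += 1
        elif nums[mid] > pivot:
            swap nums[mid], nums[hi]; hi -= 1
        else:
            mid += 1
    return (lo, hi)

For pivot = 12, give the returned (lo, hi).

lo=0 mid=0 hi=9
17>12: swap(0,9), hi=8 ⇒ [8, 11, 10, 15, 12, 3, 7, 9, 18, 17]
8<12: swap(0,0), lo=1 mid=1 ⇒ [8, 11, 10, 15, 12, 3, 7, 9, 18, 17]
11<12: swap(1,1), lo=2 mid=2 ⇒ [8, 11, 10, 15, 12, 3, 7, 9, 18, 17]
10<12: swap(2,2), lo=3 mid=3 ⇒ [8, 11, 10, 15, 12, 3, 7, 9, 18, 17]
15>12: swap(3,8), hi=7 ⇒ [8, 11, 10, 18, 12, 3, 7, 9, 15, 17]
18>12: swap(3,7), hi=6 ⇒ [8, 11, 10, 9, 12, 3, 7, 18, 15, 17]
9<12: swap(3,3), lo=4 mid=4 ⇒ [8, 11, 10, 9, 12, 3, 7, 18, 15, 17]
12=12: mid=5
3<12: swap(4,5), lo=5 mid=6 ⇒ [8, 11, 10, 9, 3, 12, 7, 18, 15, 17]
7<12: swap(5,6), lo=6 mid=7 ⇒ [8, 11, 10, 9, 3, 7, 12, 18, 15, 17]
done. lo=6 hi=6; nums=[8, 11, 10, 9, 3, 7, 12, 18, 15, 17]

(6, 6)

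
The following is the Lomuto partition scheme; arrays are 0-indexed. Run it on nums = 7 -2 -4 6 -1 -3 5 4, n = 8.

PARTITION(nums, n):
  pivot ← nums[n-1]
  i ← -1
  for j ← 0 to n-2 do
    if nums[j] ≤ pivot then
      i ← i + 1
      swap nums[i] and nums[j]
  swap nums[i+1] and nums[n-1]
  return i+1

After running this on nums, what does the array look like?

-2 -4 -1 -3 4 6 5 7

pivot = nums[7] = 4; i = -1
j=0: nums[0]=7 > 4 → no swap
j=1: nums[1]=-2 ≤ 4 → i=0, swap nums[0],nums[1] → -2 7 -4 6 -1 -3 5 4
j=2: nums[2]=-4 ≤ 4 → i=1, swap nums[1],nums[2] → -2 -4 7 6 -1 -3 5 4
j=3: nums[3]=6 > 4 → no swap
j=4: nums[4]=-1 ≤ 4 → i=2, swap nums[2],nums[4] → -2 -4 -1 6 7 -3 5 4
j=5: nums[5]=-3 ≤ 4 → i=3, swap nums[3],nums[5] → -2 -4 -1 -3 7 6 5 4
j=6: nums[6]=5 > 4 → no swap
final swap nums[4],nums[7] → -2 -4 -1 -3 4 6 5 7; return 4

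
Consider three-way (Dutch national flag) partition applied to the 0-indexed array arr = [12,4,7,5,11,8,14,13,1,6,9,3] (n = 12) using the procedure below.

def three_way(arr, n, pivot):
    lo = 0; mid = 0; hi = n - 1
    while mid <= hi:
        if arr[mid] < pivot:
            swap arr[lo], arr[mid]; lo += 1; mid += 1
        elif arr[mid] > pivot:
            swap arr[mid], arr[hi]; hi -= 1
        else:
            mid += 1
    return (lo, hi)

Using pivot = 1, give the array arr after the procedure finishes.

pivot = 1; lo=0, mid=0, hi=11
arr[mid]=12>1: swap arr[0],arr[11]; hi=10 → [3,4,7,5,11,8,14,13,1,6,9,12]
arr[mid]=3>1: swap arr[0],arr[10]; hi=9 → [9,4,7,5,11,8,14,13,1,6,3,12]
arr[mid]=9>1: swap arr[0],arr[9]; hi=8 → [6,4,7,5,11,8,14,13,1,9,3,12]
arr[mid]=6>1: swap arr[0],arr[8]; hi=7 → [1,4,7,5,11,8,14,13,6,9,3,12]
arr[mid]=1=1: mid=1
arr[mid]=4>1: swap arr[1],arr[7]; hi=6 → [1,13,7,5,11,8,14,4,6,9,3,12]
arr[mid]=13>1: swap arr[1],arr[6]; hi=5 → [1,14,7,5,11,8,13,4,6,9,3,12]
arr[mid]=14>1: swap arr[1],arr[5]; hi=4 → [1,8,7,5,11,14,13,4,6,9,3,12]
arr[mid]=8>1: swap arr[1],arr[4]; hi=3 → [1,11,7,5,8,14,13,4,6,9,3,12]
arr[mid]=11>1: swap arr[1],arr[3]; hi=2 → [1,5,7,11,8,14,13,4,6,9,3,12]
arr[mid]=5>1: swap arr[1],arr[2]; hi=1 → [1,7,5,11,8,14,13,4,6,9,3,12]
arr[mid]=7>1: swap arr[1],arr[1]; hi=0 → [1,7,5,11,8,14,13,4,6,9,3,12]
end: lo=0, hi=0; arr = [1,7,5,11,8,14,13,4,6,9,3,12]

[1,7,5,11,8,14,13,4,6,9,3,12]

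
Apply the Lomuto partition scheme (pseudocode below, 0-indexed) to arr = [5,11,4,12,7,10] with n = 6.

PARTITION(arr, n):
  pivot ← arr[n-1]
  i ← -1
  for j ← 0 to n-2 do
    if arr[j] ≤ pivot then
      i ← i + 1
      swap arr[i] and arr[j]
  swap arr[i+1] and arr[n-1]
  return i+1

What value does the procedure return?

pivot = arr[5] = 10; i = -1
j=0: arr[0]=5 ≤ 10 → i=0, swap arr[0],arr[0] (no change) → [5,11,4,12,7,10]
j=1: arr[1]=11 > 10 → no swap
j=2: arr[2]=4 ≤ 10 → i=1, swap arr[1],arr[2] → [5,4,11,12,7,10]
j=3: arr[3]=12 > 10 → no swap
j=4: arr[4]=7 ≤ 10 → i=2, swap arr[2],arr[4] → [5,4,7,12,11,10]
final swap arr[3],arr[5] → [5,4,7,10,11,12]; return 3

3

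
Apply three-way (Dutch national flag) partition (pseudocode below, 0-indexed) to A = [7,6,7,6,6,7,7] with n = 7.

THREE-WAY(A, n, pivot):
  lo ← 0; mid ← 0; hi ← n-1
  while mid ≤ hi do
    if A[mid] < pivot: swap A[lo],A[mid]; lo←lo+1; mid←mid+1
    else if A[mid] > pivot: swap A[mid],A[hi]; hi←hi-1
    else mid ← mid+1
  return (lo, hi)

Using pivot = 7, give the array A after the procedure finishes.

pivot = 7; lo=0, mid=0, hi=6
A[mid]=7=7: mid=1
A[mid]=6<7: swap A[0],A[1]; lo=1,mid=2 → [6,7,7,6,6,7,7]
A[mid]=7=7: mid=3
A[mid]=6<7: swap A[1],A[3]; lo=2,mid=4 → [6,6,7,7,6,7,7]
A[mid]=6<7: swap A[2],A[4]; lo=3,mid=5 → [6,6,6,7,7,7,7]
A[mid]=7=7: mid=6
A[mid]=7=7: mid=7
end: lo=3, hi=6; A = [6,6,6,7,7,7,7]

[6,6,6,7,7,7,7]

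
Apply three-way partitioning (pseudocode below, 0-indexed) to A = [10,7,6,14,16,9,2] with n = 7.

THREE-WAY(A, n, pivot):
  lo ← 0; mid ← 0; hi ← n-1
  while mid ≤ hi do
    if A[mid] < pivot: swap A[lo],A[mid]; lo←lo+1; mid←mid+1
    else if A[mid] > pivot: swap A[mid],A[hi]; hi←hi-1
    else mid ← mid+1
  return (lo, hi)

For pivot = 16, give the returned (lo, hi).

pivot = 16; lo=0, mid=0, hi=6
A[mid]=10<16: swap A[0],A[0]; lo=1,mid=1 → [10,7,6,14,16,9,2]
A[mid]=7<16: swap A[1],A[1]; lo=2,mid=2 → [10,7,6,14,16,9,2]
A[mid]=6<16: swap A[2],A[2]; lo=3,mid=3 → [10,7,6,14,16,9,2]
A[mid]=14<16: swap A[3],A[3]; lo=4,mid=4 → [10,7,6,14,16,9,2]
A[mid]=16=16: mid=5
A[mid]=9<16: swap A[4],A[5]; lo=5,mid=6 → [10,7,6,14,9,16,2]
A[mid]=2<16: swap A[5],A[6]; lo=6,mid=7 → [10,7,6,14,9,2,16]
end: lo=6, hi=6; A = [10,7,6,14,9,2,16]

(6, 6)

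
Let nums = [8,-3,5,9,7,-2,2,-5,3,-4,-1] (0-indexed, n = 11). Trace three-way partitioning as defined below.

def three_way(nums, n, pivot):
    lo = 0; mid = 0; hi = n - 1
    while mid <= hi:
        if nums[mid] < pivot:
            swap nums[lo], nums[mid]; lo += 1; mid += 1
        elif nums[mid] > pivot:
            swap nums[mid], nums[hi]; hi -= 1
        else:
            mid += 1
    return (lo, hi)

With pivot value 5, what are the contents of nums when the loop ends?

lo=0 mid=0 hi=10
8>5: swap(0,10), hi=9 ⇒ [-1,-3,5,9,7,-2,2,-5,3,-4,8]
-1<5: swap(0,0), lo=1 mid=1 ⇒ [-1,-3,5,9,7,-2,2,-5,3,-4,8]
-3<5: swap(1,1), lo=2 mid=2 ⇒ [-1,-3,5,9,7,-2,2,-5,3,-4,8]
5=5: mid=3
9>5: swap(3,9), hi=8 ⇒ [-1,-3,5,-4,7,-2,2,-5,3,9,8]
-4<5: swap(2,3), lo=3 mid=4 ⇒ [-1,-3,-4,5,7,-2,2,-5,3,9,8]
7>5: swap(4,8), hi=7 ⇒ [-1,-3,-4,5,3,-2,2,-5,7,9,8]
3<5: swap(3,4), lo=4 mid=5 ⇒ [-1,-3,-4,3,5,-2,2,-5,7,9,8]
-2<5: swap(4,5), lo=5 mid=6 ⇒ [-1,-3,-4,3,-2,5,2,-5,7,9,8]
2<5: swap(5,6), lo=6 mid=7 ⇒ [-1,-3,-4,3,-2,2,5,-5,7,9,8]
-5<5: swap(6,7), lo=7 mid=8 ⇒ [-1,-3,-4,3,-2,2,-5,5,7,9,8]
done. lo=7 hi=7; nums=[-1,-3,-4,3,-2,2,-5,5,7,9,8]

[-1,-3,-4,3,-2,2,-5,5,7,9,8]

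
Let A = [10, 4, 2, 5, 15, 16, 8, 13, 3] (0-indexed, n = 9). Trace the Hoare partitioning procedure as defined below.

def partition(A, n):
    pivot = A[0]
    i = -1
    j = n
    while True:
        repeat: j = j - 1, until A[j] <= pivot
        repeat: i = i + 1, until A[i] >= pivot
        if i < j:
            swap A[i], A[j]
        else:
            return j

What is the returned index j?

4

pivot = A[0] = 10; i = -1, j = 9
j→8 (A[8]=3≤10), i→0 (A[0]=10≥10); i<j, swap → [3, 4, 2, 5, 15, 16, 8, 13, 10]
j→6 (A[6]=8≤10), i→4 (A[4]=15≥10); i<j, swap → [3, 4, 2, 5, 8, 16, 15, 13, 10]
j→4, i→5; i≥j, return j=4. A = [3, 4, 2, 5, 8, 16, 15, 13, 10]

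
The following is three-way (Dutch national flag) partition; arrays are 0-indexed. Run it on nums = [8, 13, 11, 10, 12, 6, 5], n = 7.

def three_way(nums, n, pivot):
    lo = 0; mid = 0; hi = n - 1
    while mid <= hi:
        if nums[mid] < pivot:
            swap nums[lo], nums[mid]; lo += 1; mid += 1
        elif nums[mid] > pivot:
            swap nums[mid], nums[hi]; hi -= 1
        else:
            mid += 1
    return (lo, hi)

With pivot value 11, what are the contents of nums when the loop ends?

[8, 5, 10, 6, 11, 12, 13]

lo=0 mid=0 hi=6
8<11: swap(0,0), lo=1 mid=1 ⇒ [8, 13, 11, 10, 12, 6, 5]
13>11: swap(1,6), hi=5 ⇒ [8, 5, 11, 10, 12, 6, 13]
5<11: swap(1,1), lo=2 mid=2 ⇒ [8, 5, 11, 10, 12, 6, 13]
11=11: mid=3
10<11: swap(2,3), lo=3 mid=4 ⇒ [8, 5, 10, 11, 12, 6, 13]
12>11: swap(4,5), hi=4 ⇒ [8, 5, 10, 11, 6, 12, 13]
6<11: swap(3,4), lo=4 mid=5 ⇒ [8, 5, 10, 6, 11, 12, 13]
done. lo=4 hi=4; nums=[8, 5, 10, 6, 11, 12, 13]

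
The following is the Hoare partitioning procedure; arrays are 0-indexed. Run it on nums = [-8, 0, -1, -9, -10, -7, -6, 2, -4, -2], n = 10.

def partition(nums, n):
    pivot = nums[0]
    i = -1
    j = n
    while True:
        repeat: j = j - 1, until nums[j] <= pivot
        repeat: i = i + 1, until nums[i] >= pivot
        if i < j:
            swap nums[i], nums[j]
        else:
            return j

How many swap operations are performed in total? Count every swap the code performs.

pivot=-8
j stops at 4 (-10), i stops at 0 (-8); swap ⇒ [-10, 0, -1, -9, -8, -7, -6, 2, -4, -2]
j stops at 3 (-9), i stops at 1 (0); swap ⇒ [-10, -9, -1, 0, -8, -7, -6, 2, -4, -2]
j stops at 1, i stops at 2; i≥j ⇒ return 1. nums=[-10, -9, -1, 0, -8, -7, -6, 2, -4, -2]

2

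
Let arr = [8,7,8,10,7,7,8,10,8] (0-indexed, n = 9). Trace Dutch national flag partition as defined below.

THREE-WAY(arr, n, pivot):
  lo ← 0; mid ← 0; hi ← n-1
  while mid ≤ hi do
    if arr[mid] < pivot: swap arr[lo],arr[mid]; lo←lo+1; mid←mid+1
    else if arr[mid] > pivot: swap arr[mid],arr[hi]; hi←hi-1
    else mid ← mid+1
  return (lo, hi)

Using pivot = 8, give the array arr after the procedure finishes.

[7,7,7,8,8,8,8,10,10]

lo=0 mid=0 hi=8
8=8: mid=1
7<8: swap(0,1), lo=1 mid=2 ⇒ [7,8,8,10,7,7,8,10,8]
8=8: mid=3
10>8: swap(3,8), hi=7 ⇒ [7,8,8,8,7,7,8,10,10]
8=8: mid=4
7<8: swap(1,4), lo=2 mid=5 ⇒ [7,7,8,8,8,7,8,10,10]
7<8: swap(2,5), lo=3 mid=6 ⇒ [7,7,7,8,8,8,8,10,10]
8=8: mid=7
10>8: swap(7,7), hi=6 ⇒ [7,7,7,8,8,8,8,10,10]
done. lo=3 hi=6; arr=[7,7,7,8,8,8,8,10,10]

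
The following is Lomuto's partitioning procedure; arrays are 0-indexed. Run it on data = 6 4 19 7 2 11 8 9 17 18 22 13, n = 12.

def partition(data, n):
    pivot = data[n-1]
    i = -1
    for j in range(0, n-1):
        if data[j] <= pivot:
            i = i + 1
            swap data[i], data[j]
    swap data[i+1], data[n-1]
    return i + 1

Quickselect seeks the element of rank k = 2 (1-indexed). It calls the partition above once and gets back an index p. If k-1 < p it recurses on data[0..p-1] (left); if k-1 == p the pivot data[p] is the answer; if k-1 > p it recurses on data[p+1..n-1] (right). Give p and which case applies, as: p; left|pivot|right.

pivot=13, i=-1
j=0: 6≤13, i=0, swap(0,0) ⇒ 6 4 19 7 2 11 8 9 17 18 22 13
j=1: 4≤13, i=1, swap(1,1) ⇒ 6 4 19 7 2 11 8 9 17 18 22 13
j=2: 19>13, skip
j=3: 7≤13, i=2, swap(2,3) ⇒ 6 4 7 19 2 11 8 9 17 18 22 13
j=4: 2≤13, i=3, swap(3,4) ⇒ 6 4 7 2 19 11 8 9 17 18 22 13
j=5: 11≤13, i=4, swap(4,5) ⇒ 6 4 7 2 11 19 8 9 17 18 22 13
j=6: 8≤13, i=5, swap(5,6) ⇒ 6 4 7 2 11 8 19 9 17 18 22 13
j=7: 9≤13, i=6, swap(6,7) ⇒ 6 4 7 2 11 8 9 19 17 18 22 13
j=8: 17>13, skip
j=9: 18>13, skip
j=10: 22>13, skip
swap(7,11) ⇒ 6 4 7 2 11 8 9 13 17 18 22 19; return 7
p = 7; k-1 = 1 < 7 ⇒ left

7; left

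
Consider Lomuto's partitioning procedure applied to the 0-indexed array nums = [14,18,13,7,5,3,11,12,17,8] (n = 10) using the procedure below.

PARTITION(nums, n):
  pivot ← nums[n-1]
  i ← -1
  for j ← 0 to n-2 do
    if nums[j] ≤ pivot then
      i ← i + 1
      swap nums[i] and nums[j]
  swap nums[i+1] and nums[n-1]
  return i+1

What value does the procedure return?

pivot=8, i=-1
j=0: 14>8, skip
j=1: 18>8, skip
j=2: 13>8, skip
j=3: 7≤8, i=0, swap(0,3) ⇒ [7,18,13,14,5,3,11,12,17,8]
j=4: 5≤8, i=1, swap(1,4) ⇒ [7,5,13,14,18,3,11,12,17,8]
j=5: 3≤8, i=2, swap(2,5) ⇒ [7,5,3,14,18,13,11,12,17,8]
j=6: 11>8, skip
j=7: 12>8, skip
j=8: 17>8, skip
swap(3,9) ⇒ [7,5,3,8,18,13,11,12,17,14]; return 3

3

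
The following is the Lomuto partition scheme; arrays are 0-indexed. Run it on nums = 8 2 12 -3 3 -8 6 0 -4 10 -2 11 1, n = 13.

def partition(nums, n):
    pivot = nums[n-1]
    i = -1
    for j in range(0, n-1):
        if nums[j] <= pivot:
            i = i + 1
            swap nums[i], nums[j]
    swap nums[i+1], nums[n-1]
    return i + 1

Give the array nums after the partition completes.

-3 -8 0 -4 -2 1 6 12 8 10 3 11 2

pivot = nums[12] = 1; i = -1
j=0: nums[0]=8 > 1 → no swap
j=1: nums[1]=2 > 1 → no swap
j=2: nums[2]=12 > 1 → no swap
j=3: nums[3]=-3 ≤ 1 → i=0, swap nums[0],nums[3] → -3 2 12 8 3 -8 6 0 -4 10 -2 11 1
j=4: nums[4]=3 > 1 → no swap
j=5: nums[5]=-8 ≤ 1 → i=1, swap nums[1],nums[5] → -3 -8 12 8 3 2 6 0 -4 10 -2 11 1
j=6: nums[6]=6 > 1 → no swap
j=7: nums[7]=0 ≤ 1 → i=2, swap nums[2],nums[7] → -3 -8 0 8 3 2 6 12 -4 10 -2 11 1
j=8: nums[8]=-4 ≤ 1 → i=3, swap nums[3],nums[8] → -3 -8 0 -4 3 2 6 12 8 10 -2 11 1
j=9: nums[9]=10 > 1 → no swap
j=10: nums[10]=-2 ≤ 1 → i=4, swap nums[4],nums[10] → -3 -8 0 -4 -2 2 6 12 8 10 3 11 1
j=11: nums[11]=11 > 1 → no swap
final swap nums[5],nums[12] → -3 -8 0 -4 -2 1 6 12 8 10 3 11 2; return 5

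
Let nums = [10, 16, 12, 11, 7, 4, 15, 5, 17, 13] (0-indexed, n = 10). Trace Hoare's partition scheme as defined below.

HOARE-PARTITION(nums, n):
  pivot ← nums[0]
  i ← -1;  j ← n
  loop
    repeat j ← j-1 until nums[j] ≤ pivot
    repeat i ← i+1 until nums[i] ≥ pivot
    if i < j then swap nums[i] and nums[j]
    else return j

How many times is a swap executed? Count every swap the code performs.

pivot = nums[0] = 10; i = -1, j = 10
j→7 (nums[7]=5≤10), i→0 (nums[0]=10≥10); i<j, swap → [5, 16, 12, 11, 7, 4, 15, 10, 17, 13]
j→5 (nums[5]=4≤10), i→1 (nums[1]=16≥10); i<j, swap → [5, 4, 12, 11, 7, 16, 15, 10, 17, 13]
j→4 (nums[4]=7≤10), i→2 (nums[2]=12≥10); i<j, swap → [5, 4, 7, 11, 12, 16, 15, 10, 17, 13]
j→2, i→3; i≥j, return j=2. nums = [5, 4, 7, 11, 12, 16, 15, 10, 17, 13]

3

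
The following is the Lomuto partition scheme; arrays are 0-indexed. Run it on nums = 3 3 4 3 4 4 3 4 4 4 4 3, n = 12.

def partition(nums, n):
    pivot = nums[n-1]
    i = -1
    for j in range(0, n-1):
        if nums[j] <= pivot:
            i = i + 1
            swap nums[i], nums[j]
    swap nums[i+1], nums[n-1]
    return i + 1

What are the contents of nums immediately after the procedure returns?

3 3 3 3 3 4 4 4 4 4 4 4

pivot = nums[11] = 3; i = -1
j=0: nums[0]=3 ≤ 3 → i=0, swap nums[0],nums[0] (no change) → 3 3 4 3 4 4 3 4 4 4 4 3
j=1: nums[1]=3 ≤ 3 → i=1, swap nums[1],nums[1] (no change) → 3 3 4 3 4 4 3 4 4 4 4 3
j=2: nums[2]=4 > 3 → no swap
j=3: nums[3]=3 ≤ 3 → i=2, swap nums[2],nums[3] → 3 3 3 4 4 4 3 4 4 4 4 3
j=4: nums[4]=4 > 3 → no swap
j=5: nums[5]=4 > 3 → no swap
j=6: nums[6]=3 ≤ 3 → i=3, swap nums[3],nums[6] → 3 3 3 3 4 4 4 4 4 4 4 3
j=7: nums[7]=4 > 3 → no swap
j=8: nums[8]=4 > 3 → no swap
j=9: nums[9]=4 > 3 → no swap
j=10: nums[10]=4 > 3 → no swap
final swap nums[4],nums[11] → 3 3 3 3 3 4 4 4 4 4 4 4; return 4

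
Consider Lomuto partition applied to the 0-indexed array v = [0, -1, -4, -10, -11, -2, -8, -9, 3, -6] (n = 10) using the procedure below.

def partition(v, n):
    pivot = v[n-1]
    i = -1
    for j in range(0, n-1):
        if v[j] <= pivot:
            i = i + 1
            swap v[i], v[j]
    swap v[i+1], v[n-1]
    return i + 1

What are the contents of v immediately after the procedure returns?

pivot = v[9] = -6; i = -1
j=0: v[0]=0 > -6 → no swap
j=1: v[1]=-1 > -6 → no swap
j=2: v[2]=-4 > -6 → no swap
j=3: v[3]=-10 ≤ -6 → i=0, swap v[0],v[3] → [-10, -1, -4, 0, -11, -2, -8, -9, 3, -6]
j=4: v[4]=-11 ≤ -6 → i=1, swap v[1],v[4] → [-10, -11, -4, 0, -1, -2, -8, -9, 3, -6]
j=5: v[5]=-2 > -6 → no swap
j=6: v[6]=-8 ≤ -6 → i=2, swap v[2],v[6] → [-10, -11, -8, 0, -1, -2, -4, -9, 3, -6]
j=7: v[7]=-9 ≤ -6 → i=3, swap v[3],v[7] → [-10, -11, -8, -9, -1, -2, -4, 0, 3, -6]
j=8: v[8]=3 > -6 → no swap
final swap v[4],v[9] → [-10, -11, -8, -9, -6, -2, -4, 0, 3, -1]; return 4

[-10, -11, -8, -9, -6, -2, -4, 0, 3, -1]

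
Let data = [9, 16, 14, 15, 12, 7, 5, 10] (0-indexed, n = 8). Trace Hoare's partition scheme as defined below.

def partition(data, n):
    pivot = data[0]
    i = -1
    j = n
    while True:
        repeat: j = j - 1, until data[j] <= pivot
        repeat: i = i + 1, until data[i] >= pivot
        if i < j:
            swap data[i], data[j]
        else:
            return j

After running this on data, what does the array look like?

[5, 7, 14, 15, 12, 16, 9, 10]

pivot=9
j stops at 6 (5), i stops at 0 (9); swap ⇒ [5, 16, 14, 15, 12, 7, 9, 10]
j stops at 5 (7), i stops at 1 (16); swap ⇒ [5, 7, 14, 15, 12, 16, 9, 10]
j stops at 1, i stops at 2; i≥j ⇒ return 1. data=[5, 7, 14, 15, 12, 16, 9, 10]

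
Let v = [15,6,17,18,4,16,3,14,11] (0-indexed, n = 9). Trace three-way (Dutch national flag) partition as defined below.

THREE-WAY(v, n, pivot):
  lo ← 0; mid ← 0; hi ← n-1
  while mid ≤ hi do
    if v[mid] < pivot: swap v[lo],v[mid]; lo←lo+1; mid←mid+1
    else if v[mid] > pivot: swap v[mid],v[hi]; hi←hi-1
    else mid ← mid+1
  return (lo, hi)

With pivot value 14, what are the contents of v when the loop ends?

pivot = 14; lo=0, mid=0, hi=8
v[mid]=15>14: swap v[0],v[8]; hi=7 → [11,6,17,18,4,16,3,14,15]
v[mid]=11<14: swap v[0],v[0]; lo=1,mid=1 → [11,6,17,18,4,16,3,14,15]
v[mid]=6<14: swap v[1],v[1]; lo=2,mid=2 → [11,6,17,18,4,16,3,14,15]
v[mid]=17>14: swap v[2],v[7]; hi=6 → [11,6,14,18,4,16,3,17,15]
v[mid]=14=14: mid=3
v[mid]=18>14: swap v[3],v[6]; hi=5 → [11,6,14,3,4,16,18,17,15]
v[mid]=3<14: swap v[2],v[3]; lo=3,mid=4 → [11,6,3,14,4,16,18,17,15]
v[mid]=4<14: swap v[3],v[4]; lo=4,mid=5 → [11,6,3,4,14,16,18,17,15]
v[mid]=16>14: swap v[5],v[5]; hi=4 → [11,6,3,4,14,16,18,17,15]
end: lo=4, hi=4; v = [11,6,3,4,14,16,18,17,15]

[11,6,3,4,14,16,18,17,15]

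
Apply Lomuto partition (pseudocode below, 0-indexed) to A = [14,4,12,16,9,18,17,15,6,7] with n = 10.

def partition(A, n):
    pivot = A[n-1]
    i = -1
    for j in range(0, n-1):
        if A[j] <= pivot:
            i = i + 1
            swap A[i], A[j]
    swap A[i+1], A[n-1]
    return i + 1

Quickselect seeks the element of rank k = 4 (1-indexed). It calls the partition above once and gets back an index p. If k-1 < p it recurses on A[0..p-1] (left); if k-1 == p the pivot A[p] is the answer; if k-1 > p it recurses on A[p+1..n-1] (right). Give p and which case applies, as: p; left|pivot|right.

2; right

pivot=7, i=-1
j=0: 14>7, skip
j=1: 4≤7, i=0, swap(0,1) ⇒ [4,14,12,16,9,18,17,15,6,7]
j=2: 12>7, skip
j=3: 16>7, skip
j=4: 9>7, skip
j=5: 18>7, skip
j=6: 17>7, skip
j=7: 15>7, skip
j=8: 6≤7, i=1, swap(1,8) ⇒ [4,6,12,16,9,18,17,15,14,7]
swap(2,9) ⇒ [4,6,7,16,9,18,17,15,14,12]; return 2
p = 2; k-1 = 3 > 2 ⇒ right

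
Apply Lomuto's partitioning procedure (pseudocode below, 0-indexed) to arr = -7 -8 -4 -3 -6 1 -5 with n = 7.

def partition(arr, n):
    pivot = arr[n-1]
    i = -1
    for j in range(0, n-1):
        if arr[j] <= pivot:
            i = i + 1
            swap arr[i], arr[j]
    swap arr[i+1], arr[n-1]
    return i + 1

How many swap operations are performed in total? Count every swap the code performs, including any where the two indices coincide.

pivot = arr[6] = -5; i = -1
j=0: arr[0]=-7 ≤ -5 → i=0, swap arr[0],arr[0] (no change) → -7 -8 -4 -3 -6 1 -5
j=1: arr[1]=-8 ≤ -5 → i=1, swap arr[1],arr[1] (no change) → -7 -8 -4 -3 -6 1 -5
j=2: arr[2]=-4 > -5 → no swap
j=3: arr[3]=-3 > -5 → no swap
j=4: arr[4]=-6 ≤ -5 → i=2, swap arr[2],arr[4] → -7 -8 -6 -3 -4 1 -5
j=5: arr[5]=1 > -5 → no swap
final swap arr[3],arr[6] → -7 -8 -6 -5 -4 1 -3; return 3

4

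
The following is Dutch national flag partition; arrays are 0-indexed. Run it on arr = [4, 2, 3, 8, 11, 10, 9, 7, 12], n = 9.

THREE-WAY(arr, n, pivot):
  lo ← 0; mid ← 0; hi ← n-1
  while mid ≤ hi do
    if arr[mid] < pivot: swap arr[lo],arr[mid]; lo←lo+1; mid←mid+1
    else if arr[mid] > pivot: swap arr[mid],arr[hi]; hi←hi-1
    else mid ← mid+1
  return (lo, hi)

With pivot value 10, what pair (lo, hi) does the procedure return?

(6, 6)

pivot = 10; lo=0, mid=0, hi=8
arr[mid]=4<10: swap arr[0],arr[0]; lo=1,mid=1 → [4, 2, 3, 8, 11, 10, 9, 7, 12]
arr[mid]=2<10: swap arr[1],arr[1]; lo=2,mid=2 → [4, 2, 3, 8, 11, 10, 9, 7, 12]
arr[mid]=3<10: swap arr[2],arr[2]; lo=3,mid=3 → [4, 2, 3, 8, 11, 10, 9, 7, 12]
arr[mid]=8<10: swap arr[3],arr[3]; lo=4,mid=4 → [4, 2, 3, 8, 11, 10, 9, 7, 12]
arr[mid]=11>10: swap arr[4],arr[8]; hi=7 → [4, 2, 3, 8, 12, 10, 9, 7, 11]
arr[mid]=12>10: swap arr[4],arr[7]; hi=6 → [4, 2, 3, 8, 7, 10, 9, 12, 11]
arr[mid]=7<10: swap arr[4],arr[4]; lo=5,mid=5 → [4, 2, 3, 8, 7, 10, 9, 12, 11]
arr[mid]=10=10: mid=6
arr[mid]=9<10: swap arr[5],arr[6]; lo=6,mid=7 → [4, 2, 3, 8, 7, 9, 10, 12, 11]
end: lo=6, hi=6; arr = [4, 2, 3, 8, 7, 9, 10, 12, 11]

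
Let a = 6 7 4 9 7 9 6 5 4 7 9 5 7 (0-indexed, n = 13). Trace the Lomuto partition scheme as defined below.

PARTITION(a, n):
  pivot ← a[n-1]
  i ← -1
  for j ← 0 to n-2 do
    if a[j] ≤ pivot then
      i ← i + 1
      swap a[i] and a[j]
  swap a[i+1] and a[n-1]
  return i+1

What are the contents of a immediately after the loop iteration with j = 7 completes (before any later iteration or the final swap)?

6 7 4 7 6 5 9 9 4 7 9 5 7

pivot = a[12] = 7; i = -1
j=0: a[0]=6 ≤ 7 → i=0, swap a[0],a[0] (no change) → 6 7 4 9 7 9 6 5 4 7 9 5 7
j=1: a[1]=7 ≤ 7 → i=1, swap a[1],a[1] (no change) → 6 7 4 9 7 9 6 5 4 7 9 5 7
j=2: a[2]=4 ≤ 7 → i=2, swap a[2],a[2] (no change) → 6 7 4 9 7 9 6 5 4 7 9 5 7
j=3: a[3]=9 > 7 → no swap
j=4: a[4]=7 ≤ 7 → i=3, swap a[3],a[4] → 6 7 4 7 9 9 6 5 4 7 9 5 7
j=5: a[5]=9 > 7 → no swap
j=6: a[6]=6 ≤ 7 → i=4, swap a[4],a[6] → 6 7 4 7 6 9 9 5 4 7 9 5 7
j=7: a[7]=5 ≤ 7 → i=5, swap a[5],a[7] → 6 7 4 7 6 5 9 9 4 7 9 5 7
(after j=7) a = 6 7 4 7 6 5 9 9 4 7 9 5 7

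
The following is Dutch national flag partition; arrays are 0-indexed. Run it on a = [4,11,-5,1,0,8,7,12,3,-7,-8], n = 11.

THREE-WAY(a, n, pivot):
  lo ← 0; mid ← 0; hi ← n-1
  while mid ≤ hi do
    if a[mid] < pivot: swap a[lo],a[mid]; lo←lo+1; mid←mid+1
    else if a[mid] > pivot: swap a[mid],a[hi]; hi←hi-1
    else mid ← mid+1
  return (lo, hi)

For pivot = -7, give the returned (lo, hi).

(1, 1)

pivot = -7; lo=0, mid=0, hi=10
a[mid]=4>-7: swap a[0],a[10]; hi=9 → [-8,11,-5,1,0,8,7,12,3,-7,4]
a[mid]=-8<-7: swap a[0],a[0]; lo=1,mid=1 → [-8,11,-5,1,0,8,7,12,3,-7,4]
a[mid]=11>-7: swap a[1],a[9]; hi=8 → [-8,-7,-5,1,0,8,7,12,3,11,4]
a[mid]=-7=-7: mid=2
a[mid]=-5>-7: swap a[2],a[8]; hi=7 → [-8,-7,3,1,0,8,7,12,-5,11,4]
a[mid]=3>-7: swap a[2],a[7]; hi=6 → [-8,-7,12,1,0,8,7,3,-5,11,4]
a[mid]=12>-7: swap a[2],a[6]; hi=5 → [-8,-7,7,1,0,8,12,3,-5,11,4]
a[mid]=7>-7: swap a[2],a[5]; hi=4 → [-8,-7,8,1,0,7,12,3,-5,11,4]
a[mid]=8>-7: swap a[2],a[4]; hi=3 → [-8,-7,0,1,8,7,12,3,-5,11,4]
a[mid]=0>-7: swap a[2],a[3]; hi=2 → [-8,-7,1,0,8,7,12,3,-5,11,4]
a[mid]=1>-7: swap a[2],a[2]; hi=1 → [-8,-7,1,0,8,7,12,3,-5,11,4]
end: lo=1, hi=1; a = [-8,-7,1,0,8,7,12,3,-5,11,4]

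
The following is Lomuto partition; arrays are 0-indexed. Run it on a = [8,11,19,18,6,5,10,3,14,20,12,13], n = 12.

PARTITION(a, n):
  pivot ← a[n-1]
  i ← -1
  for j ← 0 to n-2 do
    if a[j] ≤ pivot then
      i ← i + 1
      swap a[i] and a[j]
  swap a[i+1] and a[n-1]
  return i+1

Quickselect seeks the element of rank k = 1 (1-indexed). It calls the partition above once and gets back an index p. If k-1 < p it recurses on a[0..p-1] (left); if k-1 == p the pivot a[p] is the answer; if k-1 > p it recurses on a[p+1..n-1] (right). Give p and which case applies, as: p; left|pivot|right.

7; left

pivot = a[11] = 13; i = -1
j=0: a[0]=8 ≤ 13 → i=0, swap a[0],a[0] (no change) → [8,11,19,18,6,5,10,3,14,20,12,13]
j=1: a[1]=11 ≤ 13 → i=1, swap a[1],a[1] (no change) → [8,11,19,18,6,5,10,3,14,20,12,13]
j=2: a[2]=19 > 13 → no swap
j=3: a[3]=18 > 13 → no swap
j=4: a[4]=6 ≤ 13 → i=2, swap a[2],a[4] → [8,11,6,18,19,5,10,3,14,20,12,13]
j=5: a[5]=5 ≤ 13 → i=3, swap a[3],a[5] → [8,11,6,5,19,18,10,3,14,20,12,13]
j=6: a[6]=10 ≤ 13 → i=4, swap a[4],a[6] → [8,11,6,5,10,18,19,3,14,20,12,13]
j=7: a[7]=3 ≤ 13 → i=5, swap a[5],a[7] → [8,11,6,5,10,3,19,18,14,20,12,13]
j=8: a[8]=14 > 13 → no swap
j=9: a[9]=20 > 13 → no swap
j=10: a[10]=12 ≤ 13 → i=6, swap a[6],a[10] → [8,11,6,5,10,3,12,18,14,20,19,13]
final swap a[7],a[11] → [8,11,6,5,10,3,12,13,14,20,19,18]; return 7
p = 7; k-1 = 0 < 7 ⇒ left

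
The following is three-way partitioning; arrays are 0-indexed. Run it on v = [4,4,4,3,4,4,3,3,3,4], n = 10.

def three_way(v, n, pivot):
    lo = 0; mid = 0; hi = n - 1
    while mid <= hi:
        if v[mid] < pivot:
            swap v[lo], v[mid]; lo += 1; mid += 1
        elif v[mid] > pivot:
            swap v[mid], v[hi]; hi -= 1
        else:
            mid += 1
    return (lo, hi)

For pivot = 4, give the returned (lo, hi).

lo=0 mid=0 hi=9
4=4: mid=1
4=4: mid=2
4=4: mid=3
3<4: swap(0,3), lo=1 mid=4 ⇒ [3,4,4,4,4,4,3,3,3,4]
4=4: mid=5
4=4: mid=6
3<4: swap(1,6), lo=2 mid=7 ⇒ [3,3,4,4,4,4,4,3,3,4]
3<4: swap(2,7), lo=3 mid=8 ⇒ [3,3,3,4,4,4,4,4,3,4]
3<4: swap(3,8), lo=4 mid=9 ⇒ [3,3,3,3,4,4,4,4,4,4]
4=4: mid=10
done. lo=4 hi=9; v=[3,3,3,3,4,4,4,4,4,4]

(4, 9)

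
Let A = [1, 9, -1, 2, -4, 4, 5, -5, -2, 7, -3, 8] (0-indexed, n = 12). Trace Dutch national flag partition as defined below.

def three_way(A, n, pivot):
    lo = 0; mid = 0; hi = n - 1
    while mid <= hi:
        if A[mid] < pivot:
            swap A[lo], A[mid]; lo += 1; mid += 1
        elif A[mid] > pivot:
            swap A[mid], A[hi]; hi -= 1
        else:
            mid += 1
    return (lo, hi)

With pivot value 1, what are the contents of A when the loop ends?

[-3, -1, -2, -4, -5, 1, 5, 4, 7, 2, 8, 9]

lo=0 mid=0 hi=11
1=1: mid=1
9>1: swap(1,11), hi=10 ⇒ [1, 8, -1, 2, -4, 4, 5, -5, -2, 7, -3, 9]
8>1: swap(1,10), hi=9 ⇒ [1, -3, -1, 2, -4, 4, 5, -5, -2, 7, 8, 9]
-3<1: swap(0,1), lo=1 mid=2 ⇒ [-3, 1, -1, 2, -4, 4, 5, -5, -2, 7, 8, 9]
-1<1: swap(1,2), lo=2 mid=3 ⇒ [-3, -1, 1, 2, -4, 4, 5, -5, -2, 7, 8, 9]
2>1: swap(3,9), hi=8 ⇒ [-3, -1, 1, 7, -4, 4, 5, -5, -2, 2, 8, 9]
7>1: swap(3,8), hi=7 ⇒ [-3, -1, 1, -2, -4, 4, 5, -5, 7, 2, 8, 9]
-2<1: swap(2,3), lo=3 mid=4 ⇒ [-3, -1, -2, 1, -4, 4, 5, -5, 7, 2, 8, 9]
-4<1: swap(3,4), lo=4 mid=5 ⇒ [-3, -1, -2, -4, 1, 4, 5, -5, 7, 2, 8, 9]
4>1: swap(5,7), hi=6 ⇒ [-3, -1, -2, -4, 1, -5, 5, 4, 7, 2, 8, 9]
-5<1: swap(4,5), lo=5 mid=6 ⇒ [-3, -1, -2, -4, -5, 1, 5, 4, 7, 2, 8, 9]
5>1: swap(6,6), hi=5 ⇒ [-3, -1, -2, -4, -5, 1, 5, 4, 7, 2, 8, 9]
done. lo=5 hi=5; A=[-3, -1, -2, -4, -5, 1, 5, 4, 7, 2, 8, 9]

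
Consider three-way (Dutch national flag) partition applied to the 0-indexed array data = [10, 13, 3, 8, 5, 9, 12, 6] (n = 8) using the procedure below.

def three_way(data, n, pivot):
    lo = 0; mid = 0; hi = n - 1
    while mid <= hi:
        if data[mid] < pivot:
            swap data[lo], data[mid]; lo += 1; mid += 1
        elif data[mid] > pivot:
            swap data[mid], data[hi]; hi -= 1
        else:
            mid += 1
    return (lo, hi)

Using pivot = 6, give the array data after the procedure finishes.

[5, 3, 6, 8, 9, 12, 13, 10]

pivot = 6; lo=0, mid=0, hi=7
data[mid]=10>6: swap data[0],data[7]; hi=6 → [6, 13, 3, 8, 5, 9, 12, 10]
data[mid]=6=6: mid=1
data[mid]=13>6: swap data[1],data[6]; hi=5 → [6, 12, 3, 8, 5, 9, 13, 10]
data[mid]=12>6: swap data[1],data[5]; hi=4 → [6, 9, 3, 8, 5, 12, 13, 10]
data[mid]=9>6: swap data[1],data[4]; hi=3 → [6, 5, 3, 8, 9, 12, 13, 10]
data[mid]=5<6: swap data[0],data[1]; lo=1,mid=2 → [5, 6, 3, 8, 9, 12, 13, 10]
data[mid]=3<6: swap data[1],data[2]; lo=2,mid=3 → [5, 3, 6, 8, 9, 12, 13, 10]
data[mid]=8>6: swap data[3],data[3]; hi=2 → [5, 3, 6, 8, 9, 12, 13, 10]
end: lo=2, hi=2; data = [5, 3, 6, 8, 9, 12, 13, 10]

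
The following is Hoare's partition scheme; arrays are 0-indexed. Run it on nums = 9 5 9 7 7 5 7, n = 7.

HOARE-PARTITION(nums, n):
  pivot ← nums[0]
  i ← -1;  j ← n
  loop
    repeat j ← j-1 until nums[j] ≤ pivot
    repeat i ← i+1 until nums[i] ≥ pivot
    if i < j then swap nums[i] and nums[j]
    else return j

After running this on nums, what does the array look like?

7 5 5 7 7 9 9

pivot = nums[0] = 9; i = -1, j = 7
j→6 (nums[6]=7≤9), i→0 (nums[0]=9≥9); i<j, swap → 7 5 9 7 7 5 9
j→5 (nums[5]=5≤9), i→2 (nums[2]=9≥9); i<j, swap → 7 5 5 7 7 9 9
j→4, i→5; i≥j, return j=4. nums = 7 5 5 7 7 9 9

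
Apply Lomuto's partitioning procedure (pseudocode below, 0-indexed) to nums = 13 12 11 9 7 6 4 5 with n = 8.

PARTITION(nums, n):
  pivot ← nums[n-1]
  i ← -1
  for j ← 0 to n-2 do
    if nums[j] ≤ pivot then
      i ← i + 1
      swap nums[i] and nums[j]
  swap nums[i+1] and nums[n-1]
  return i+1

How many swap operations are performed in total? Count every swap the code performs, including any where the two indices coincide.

pivot = nums[7] = 5; i = -1
j=0: nums[0]=13 > 5 → no swap
j=1: nums[1]=12 > 5 → no swap
j=2: nums[2]=11 > 5 → no swap
j=3: nums[3]=9 > 5 → no swap
j=4: nums[4]=7 > 5 → no swap
j=5: nums[5]=6 > 5 → no swap
j=6: nums[6]=4 ≤ 5 → i=0, swap nums[0],nums[6] → 4 12 11 9 7 6 13 5
final swap nums[1],nums[7] → 4 5 11 9 7 6 13 12; return 1

2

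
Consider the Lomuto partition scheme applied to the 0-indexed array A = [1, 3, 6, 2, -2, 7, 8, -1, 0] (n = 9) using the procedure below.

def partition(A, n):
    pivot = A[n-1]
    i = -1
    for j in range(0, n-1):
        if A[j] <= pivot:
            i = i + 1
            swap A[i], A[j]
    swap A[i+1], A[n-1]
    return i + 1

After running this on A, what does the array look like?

pivot = A[8] = 0; i = -1
j=0: A[0]=1 > 0 → no swap
j=1: A[1]=3 > 0 → no swap
j=2: A[2]=6 > 0 → no swap
j=3: A[3]=2 > 0 → no swap
j=4: A[4]=-2 ≤ 0 → i=0, swap A[0],A[4] → [-2, 3, 6, 2, 1, 7, 8, -1, 0]
j=5: A[5]=7 > 0 → no swap
j=6: A[6]=8 > 0 → no swap
j=7: A[7]=-1 ≤ 0 → i=1, swap A[1],A[7] → [-2, -1, 6, 2, 1, 7, 8, 3, 0]
final swap A[2],A[8] → [-2, -1, 0, 2, 1, 7, 8, 3, 6]; return 2

[-2, -1, 0, 2, 1, 7, 8, 3, 6]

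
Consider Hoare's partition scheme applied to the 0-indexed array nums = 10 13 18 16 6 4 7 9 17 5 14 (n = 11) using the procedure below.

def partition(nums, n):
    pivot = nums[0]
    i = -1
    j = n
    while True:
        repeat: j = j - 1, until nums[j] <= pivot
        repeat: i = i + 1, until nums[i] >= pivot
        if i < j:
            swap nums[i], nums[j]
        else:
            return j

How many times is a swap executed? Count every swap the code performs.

pivot = nums[0] = 10; i = -1, j = 11
j→9 (nums[9]=5≤10), i→0 (nums[0]=10≥10); i<j, swap → 5 13 18 16 6 4 7 9 17 10 14
j→7 (nums[7]=9≤10), i→1 (nums[1]=13≥10); i<j, swap → 5 9 18 16 6 4 7 13 17 10 14
j→6 (nums[6]=7≤10), i→2 (nums[2]=18≥10); i<j, swap → 5 9 7 16 6 4 18 13 17 10 14
j→5 (nums[5]=4≤10), i→3 (nums[3]=16≥10); i<j, swap → 5 9 7 4 6 16 18 13 17 10 14
j→4, i→5; i≥j, return j=4. nums = 5 9 7 4 6 16 18 13 17 10 14

4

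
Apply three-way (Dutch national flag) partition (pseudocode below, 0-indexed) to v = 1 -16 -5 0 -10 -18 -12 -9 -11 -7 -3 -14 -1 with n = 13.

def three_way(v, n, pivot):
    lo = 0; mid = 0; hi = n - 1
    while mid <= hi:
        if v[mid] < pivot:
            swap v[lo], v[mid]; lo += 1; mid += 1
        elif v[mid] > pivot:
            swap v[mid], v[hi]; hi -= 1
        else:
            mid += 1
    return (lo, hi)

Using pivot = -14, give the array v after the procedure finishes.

-16 -18 -14 -10 0 -12 -9 -11 -7 -3 -5 -1 1

pivot = -14; lo=0, mid=0, hi=12
v[mid]=1>-14: swap v[0],v[12]; hi=11 → -1 -16 -5 0 -10 -18 -12 -9 -11 -7 -3 -14 1
v[mid]=-1>-14: swap v[0],v[11]; hi=10 → -14 -16 -5 0 -10 -18 -12 -9 -11 -7 -3 -1 1
v[mid]=-14=-14: mid=1
v[mid]=-16<-14: swap v[0],v[1]; lo=1,mid=2 → -16 -14 -5 0 -10 -18 -12 -9 -11 -7 -3 -1 1
v[mid]=-5>-14: swap v[2],v[10]; hi=9 → -16 -14 -3 0 -10 -18 -12 -9 -11 -7 -5 -1 1
v[mid]=-3>-14: swap v[2],v[9]; hi=8 → -16 -14 -7 0 -10 -18 -12 -9 -11 -3 -5 -1 1
v[mid]=-7>-14: swap v[2],v[8]; hi=7 → -16 -14 -11 0 -10 -18 -12 -9 -7 -3 -5 -1 1
v[mid]=-11>-14: swap v[2],v[7]; hi=6 → -16 -14 -9 0 -10 -18 -12 -11 -7 -3 -5 -1 1
v[mid]=-9>-14: swap v[2],v[6]; hi=5 → -16 -14 -12 0 -10 -18 -9 -11 -7 -3 -5 -1 1
v[mid]=-12>-14: swap v[2],v[5]; hi=4 → -16 -14 -18 0 -10 -12 -9 -11 -7 -3 -5 -1 1
v[mid]=-18<-14: swap v[1],v[2]; lo=2,mid=3 → -16 -18 -14 0 -10 -12 -9 -11 -7 -3 -5 -1 1
v[mid]=0>-14: swap v[3],v[4]; hi=3 → -16 -18 -14 -10 0 -12 -9 -11 -7 -3 -5 -1 1
v[mid]=-10>-14: swap v[3],v[3]; hi=2 → -16 -18 -14 -10 0 -12 -9 -11 -7 -3 -5 -1 1
end: lo=2, hi=2; v = -16 -18 -14 -10 0 -12 -9 -11 -7 -3 -5 -1 1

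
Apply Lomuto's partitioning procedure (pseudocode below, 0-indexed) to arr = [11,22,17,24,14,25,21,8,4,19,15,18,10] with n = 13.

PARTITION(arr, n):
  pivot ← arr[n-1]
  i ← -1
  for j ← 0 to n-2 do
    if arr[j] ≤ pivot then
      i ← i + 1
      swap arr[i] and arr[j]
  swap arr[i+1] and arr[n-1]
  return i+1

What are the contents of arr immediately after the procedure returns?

[8,4,10,24,14,25,21,11,22,19,15,18,17]

pivot=10, i=-1
j=0: 11>10, skip
j=1: 22>10, skip
j=2: 17>10, skip
j=3: 24>10, skip
j=4: 14>10, skip
j=5: 25>10, skip
j=6: 21>10, skip
j=7: 8≤10, i=0, swap(0,7) ⇒ [8,22,17,24,14,25,21,11,4,19,15,18,10]
j=8: 4≤10, i=1, swap(1,8) ⇒ [8,4,17,24,14,25,21,11,22,19,15,18,10]
j=9: 19>10, skip
j=10: 15>10, skip
j=11: 18>10, skip
swap(2,12) ⇒ [8,4,10,24,14,25,21,11,22,19,15,18,17]; return 2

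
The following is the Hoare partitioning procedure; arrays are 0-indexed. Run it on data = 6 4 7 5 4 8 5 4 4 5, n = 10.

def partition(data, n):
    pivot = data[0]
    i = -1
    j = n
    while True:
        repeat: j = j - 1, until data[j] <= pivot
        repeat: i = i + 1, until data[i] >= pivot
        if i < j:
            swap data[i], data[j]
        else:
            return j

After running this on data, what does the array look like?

pivot = data[0] = 6; i = -1, j = 10
j→9 (data[9]=5≤6), i→0 (data[0]=6≥6); i<j, swap → 5 4 7 5 4 8 5 4 4 6
j→8 (data[8]=4≤6), i→2 (data[2]=7≥6); i<j, swap → 5 4 4 5 4 8 5 4 7 6
j→7 (data[7]=4≤6), i→5 (data[5]=8≥6); i<j, swap → 5 4 4 5 4 4 5 8 7 6
j→6, i→7; i≥j, return j=6. data = 5 4 4 5 4 4 5 8 7 6

5 4 4 5 4 4 5 8 7 6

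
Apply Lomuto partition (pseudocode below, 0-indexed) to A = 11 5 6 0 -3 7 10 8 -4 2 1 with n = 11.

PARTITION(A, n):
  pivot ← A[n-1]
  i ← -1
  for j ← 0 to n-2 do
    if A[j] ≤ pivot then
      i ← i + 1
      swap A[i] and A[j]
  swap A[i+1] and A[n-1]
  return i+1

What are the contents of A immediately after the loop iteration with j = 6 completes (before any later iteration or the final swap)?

0 -3 6 11 5 7 10 8 -4 2 1

pivot=1, i=-1
j=0: 11>1, skip
j=1: 5>1, skip
j=2: 6>1, skip
j=3: 0≤1, i=0, swap(0,3) ⇒ 0 5 6 11 -3 7 10 8 -4 2 1
j=4: -3≤1, i=1, swap(1,4) ⇒ 0 -3 6 11 5 7 10 8 -4 2 1
j=5: 7>1, skip
j=6: 10>1, skip
(after j=6) A = 0 -3 6 11 5 7 10 8 -4 2 1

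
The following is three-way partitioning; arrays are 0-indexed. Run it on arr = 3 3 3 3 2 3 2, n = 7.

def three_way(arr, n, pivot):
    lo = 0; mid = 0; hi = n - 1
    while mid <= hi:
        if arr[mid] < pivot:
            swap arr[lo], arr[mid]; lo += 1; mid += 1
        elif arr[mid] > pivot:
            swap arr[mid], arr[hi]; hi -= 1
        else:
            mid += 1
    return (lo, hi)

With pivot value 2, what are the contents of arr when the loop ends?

lo=0 mid=0 hi=6
3>2: swap(0,6), hi=5 ⇒ 2 3 3 3 2 3 3
2=2: mid=1
3>2: swap(1,5), hi=4 ⇒ 2 3 3 3 2 3 3
3>2: swap(1,4), hi=3 ⇒ 2 2 3 3 3 3 3
2=2: mid=2
3>2: swap(2,3), hi=2 ⇒ 2 2 3 3 3 3 3
3>2: swap(2,2), hi=1 ⇒ 2 2 3 3 3 3 3
done. lo=0 hi=1; arr=2 2 3 3 3 3 3

2 2 3 3 3 3 3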